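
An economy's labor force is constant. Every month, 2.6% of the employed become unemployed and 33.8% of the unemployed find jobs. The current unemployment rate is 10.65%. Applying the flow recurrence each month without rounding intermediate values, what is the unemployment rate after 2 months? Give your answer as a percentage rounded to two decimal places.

With a fixed labor force, u_{t+1} = u_t + s·(1−u_t) − f·u_t = u_t·(1−s−f) + s.
Here 1−s−f = 0.636 and s = 0.026.
u_1 = 0.106500 × 0.636 + 0.026 = 0.093734.
u_2 = 0.093734 × 0.636 + 0.026 = 0.085615.

Unemployment rate after two months ≈ 8.56%.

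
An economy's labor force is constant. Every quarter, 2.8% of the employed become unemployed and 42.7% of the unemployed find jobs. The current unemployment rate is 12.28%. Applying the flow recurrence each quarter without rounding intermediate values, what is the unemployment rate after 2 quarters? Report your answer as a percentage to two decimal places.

Unemployment rate after two quarters ≈ 7.97%.

With a fixed labor force, u_{t+1} = u_t + s·(1−u_t) − f·u_t = u_t·(1−s−f) + s.
Here 1−s−f = 0.545 and s = 0.028.
u_1 = 0.122800 × 0.545 + 0.028 = 0.094926.
u_2 = 0.094926 × 0.545 + 0.028 = 0.079735.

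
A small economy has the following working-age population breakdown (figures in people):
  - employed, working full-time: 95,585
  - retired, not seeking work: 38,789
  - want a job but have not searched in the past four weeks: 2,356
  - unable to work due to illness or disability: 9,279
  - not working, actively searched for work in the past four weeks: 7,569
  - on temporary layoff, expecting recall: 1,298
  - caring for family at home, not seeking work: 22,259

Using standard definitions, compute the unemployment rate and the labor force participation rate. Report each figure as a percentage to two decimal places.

Employed = 95,585.
Unemployed = 7,569 + 1,298 = 8,867 (jobless and actively searching, or on temporary layoff).
Labor force = 95,585 + 8,867 = 104,452.
Not in labor force = 38,789 + 2,356 + 9,279 + 22,259 = 72,683 (those not working and not actively searching are outside the labor force — including those who want a job but have given up searching).
Civilian working-age population = 104,452 + 72,683 = 177,135.
Unemployment rate = 8,867 / 104,452 = 8.49%.
Labor force participation rate = 104,452 / 177,135 = 58.97%.

Unemployment rate ≈ 8.49%; labor force participation rate ≈ 58.97%.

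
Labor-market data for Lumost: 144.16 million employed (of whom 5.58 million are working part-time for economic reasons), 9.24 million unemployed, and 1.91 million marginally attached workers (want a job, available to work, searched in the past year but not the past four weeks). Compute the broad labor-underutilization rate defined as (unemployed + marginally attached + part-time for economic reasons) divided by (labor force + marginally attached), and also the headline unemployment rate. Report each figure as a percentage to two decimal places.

Broad underutilization rate ≈ 10.77%; headline unemployment rate ≈ 6.02%.

Labor force = 144.16 + 9.24 = 153.40 million.
Numerator = 9.24 + 1.91 + 5.58 = 16.73 million.
Denominator = 153.40 + 1.91 = 155.31 million.
Broad rate = 16.73 / 155.31 = 10.77%.
Headline unemployment rate = 9.24 / 153.40 = 6.02%.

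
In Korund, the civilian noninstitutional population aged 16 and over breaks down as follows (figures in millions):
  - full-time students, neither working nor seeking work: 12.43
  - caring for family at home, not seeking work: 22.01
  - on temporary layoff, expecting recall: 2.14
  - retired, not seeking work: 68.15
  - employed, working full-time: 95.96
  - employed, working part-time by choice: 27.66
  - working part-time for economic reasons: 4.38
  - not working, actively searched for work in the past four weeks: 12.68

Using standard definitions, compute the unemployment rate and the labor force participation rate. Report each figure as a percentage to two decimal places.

Employed = 95.96 + 27.66 + 4.38 = 128.00 million (anyone who worked, including part-time for economic reasons, counts as employed).
Unemployed = 2.14 + 12.68 = 14.82 million (jobless and actively searching, or on temporary layoff).
Labor force = 128.00 + 14.82 = 142.82 million.
Not in labor force = 12.43 + 22.01 + 68.15 = 102.59 million (those not working and not actively searching are outside the labor force).
Civilian working-age population = 142.82 + 102.59 = 245.41 million.
Unemployment rate = 14.82 / 142.82 = 10.38%.
Labor force participation rate = 142.82 / 245.41 = 58.20%.

Unemployment rate ≈ 10.38%; labor force participation rate ≈ 58.20%.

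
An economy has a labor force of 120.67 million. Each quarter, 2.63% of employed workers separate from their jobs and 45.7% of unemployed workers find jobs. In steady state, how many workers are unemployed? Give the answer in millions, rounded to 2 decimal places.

Steady-state unemployment rate u* = s/(s+f) = 2.63/(2.63+45.7) = 0.054418.
Unemployed = u* × labor force = 0.054418 × 120.67 ≈ 6.57 million.

About 6.57 million are unemployed in steady state.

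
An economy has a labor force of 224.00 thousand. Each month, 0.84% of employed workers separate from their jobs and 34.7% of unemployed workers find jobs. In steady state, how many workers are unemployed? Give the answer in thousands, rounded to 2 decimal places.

About 5.29 thousand are unemployed in steady state.

Steady-state unemployment rate u* = s/(s+f) = 0.84/(0.84+34.7) = 0.023635.
Unemployed = u* × labor force = 0.023635 × 224.00 ≈ 5.29 thousand.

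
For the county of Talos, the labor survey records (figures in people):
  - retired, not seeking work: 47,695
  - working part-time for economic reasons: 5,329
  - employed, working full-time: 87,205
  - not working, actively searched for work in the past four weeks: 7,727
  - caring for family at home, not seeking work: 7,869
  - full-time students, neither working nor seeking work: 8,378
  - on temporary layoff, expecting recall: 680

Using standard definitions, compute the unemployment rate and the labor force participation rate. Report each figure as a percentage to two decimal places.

Unemployment rate ≈ 8.33%; labor force participation rate ≈ 61.22%.

Employed = 5,329 + 87,205 = 92,534 (anyone who worked, including part-time for economic reasons, counts as employed).
Unemployed = 7,727 + 680 = 8,407 (jobless and actively searching, or on temporary layoff).
Labor force = 92,534 + 8,407 = 100,941.
Not in labor force = 47,695 + 7,869 + 8,378 = 63,942 (those not working and not actively searching are outside the labor force).
Civilian working-age population = 100,941 + 63,942 = 164,883.
Unemployment rate = 8,407 / 100,941 = 8.33%.
Labor force participation rate = 100,941 / 164,883 = 61.22%.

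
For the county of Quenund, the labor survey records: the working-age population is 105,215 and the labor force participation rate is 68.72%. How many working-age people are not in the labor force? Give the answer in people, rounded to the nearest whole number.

About 32,911 are not in the labor force.

Share not in the labor force = 1 − 0.6872 = 0.3128.
Not in labor force = 0.3128 × 105,215 ≈ 32,911.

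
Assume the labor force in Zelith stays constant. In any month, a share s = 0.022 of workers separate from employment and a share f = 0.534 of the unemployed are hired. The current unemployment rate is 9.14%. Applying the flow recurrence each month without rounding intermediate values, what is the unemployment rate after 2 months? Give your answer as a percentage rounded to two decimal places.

Unemployment rate after two months ≈ 4.98%.

With a fixed labor force, u_{t+1} = u_t + s·(1−u_t) − f·u_t = u_t·(1−s−f) + s.
Here 1−s−f = 0.444 and s = 0.022.
u_1 = 0.091400 × 0.444 + 0.022 = 0.062582.
u_2 = 0.062582 × 0.444 + 0.022 = 0.049786.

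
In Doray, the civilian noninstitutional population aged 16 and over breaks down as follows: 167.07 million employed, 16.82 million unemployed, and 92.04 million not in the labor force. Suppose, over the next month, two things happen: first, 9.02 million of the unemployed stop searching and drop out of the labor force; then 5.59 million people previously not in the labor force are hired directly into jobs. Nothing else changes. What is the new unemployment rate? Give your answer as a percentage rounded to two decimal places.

Initially, labor force = 167.07 + 16.82 = 183.89 million, so u = 16.82/183.89 = 9.15%.
After the first change, unemployed and labor force both fall by 9.02 → E = 167.07, U = 7.80, labor force = 174.87 million.
After the second change, employed and labor force both rise by 5.59; unemployed unchanged → E = 172.66, U = 7.80, labor force = 180.46 million.
New unemployment rate = 7.80 / 180.46 = 4.32%.

New unemployment rate ≈ 4.32%.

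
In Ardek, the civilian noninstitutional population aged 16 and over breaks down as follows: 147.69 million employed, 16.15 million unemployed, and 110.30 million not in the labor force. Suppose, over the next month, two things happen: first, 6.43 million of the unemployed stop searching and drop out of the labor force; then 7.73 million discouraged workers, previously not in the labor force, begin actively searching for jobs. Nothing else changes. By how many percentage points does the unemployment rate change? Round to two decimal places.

Initially, labor force = 147.69 + 16.15 = 163.84 million, so u = 16.15/163.84 = 9.86%.
After the first change, unemployed and labor force both fall by 6.43 → E = 147.69, U = 9.72, labor force = 157.41 million.
After the second change, unemployed and labor force both rise by 7.73 → E = 147.69, U = 17.45, labor force = 165.14 million.
New unemployment rate = 17.45 / 165.14 = 10.57%.
Change = 10.57% − 9.86% = +0.71 percentage points.

The unemployment rate changes by +0.71 percentage points.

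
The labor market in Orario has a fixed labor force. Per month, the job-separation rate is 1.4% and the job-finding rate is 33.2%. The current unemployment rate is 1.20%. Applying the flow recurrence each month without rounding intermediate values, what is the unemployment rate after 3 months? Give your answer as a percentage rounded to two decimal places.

Unemployment rate after three months ≈ 3.25%.

With a fixed labor force, u_{t+1} = u_t + s·(1−u_t) − f·u_t = u_t·(1−s−f) + s.
Here 1−s−f = 0.654 and s = 0.014.
u_1 = 0.012000 × 0.654 + 0.014 = 0.021848.
u_2 = 0.021848 × 0.654 + 0.014 = 0.028289.
u_3 = 0.028289 × 0.654 + 0.014 = 0.032501.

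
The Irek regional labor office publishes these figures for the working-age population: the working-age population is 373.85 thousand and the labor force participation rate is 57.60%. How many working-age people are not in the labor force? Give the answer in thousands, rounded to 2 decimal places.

Share not in the labor force = 1 − 0.5760 = 0.4240.
Not in labor force = 0.4240 × 373.85 ≈ 158.51 thousand.

About 158.51 thousand are not in the labor force.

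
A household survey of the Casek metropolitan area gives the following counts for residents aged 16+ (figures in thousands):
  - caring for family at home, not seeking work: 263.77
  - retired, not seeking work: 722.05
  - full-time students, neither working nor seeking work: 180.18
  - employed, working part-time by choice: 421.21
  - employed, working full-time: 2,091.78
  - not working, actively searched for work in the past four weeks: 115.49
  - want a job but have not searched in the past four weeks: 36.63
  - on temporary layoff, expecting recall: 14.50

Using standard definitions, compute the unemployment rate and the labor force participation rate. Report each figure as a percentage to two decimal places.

Unemployment rate ≈ 4.92%; labor force participation rate ≈ 68.73%.

Employed = 421.21 + 2,091.78 = 2,512.99 thousand.
Unemployed = 115.49 + 14.50 = 129.99 thousand (jobless and actively searching, or on temporary layoff).
Labor force = 2,512.99 + 129.99 = 2,642.98 thousand.
Not in labor force = 263.77 + 722.05 + 180.18 + 36.63 = 1,202.63 thousand (those not working and not actively searching are outside the labor force — including those who want a job but have given up searching).
Civilian working-age population = 2,642.98 + 1,202.63 = 3,845.61 thousand.
Unemployment rate = 129.99 / 2,642.98 = 4.92%.
Labor force participation rate = 2,642.98 / 3,845.61 = 68.73%.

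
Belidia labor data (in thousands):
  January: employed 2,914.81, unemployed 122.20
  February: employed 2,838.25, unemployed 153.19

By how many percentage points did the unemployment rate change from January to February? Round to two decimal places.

The unemployment rate changed by +1.10 percentage points.

January: labor force = 2,914.81 + 122.20 = 3,037.01; u = 122.20/3,037.01 = 4.02%.
February: labor force = 2,838.25 + 153.19 = 2,991.44; u = 153.19/2,991.44 = 5.12%.
Change = 5.12% − 4.02% = +1.10 pp.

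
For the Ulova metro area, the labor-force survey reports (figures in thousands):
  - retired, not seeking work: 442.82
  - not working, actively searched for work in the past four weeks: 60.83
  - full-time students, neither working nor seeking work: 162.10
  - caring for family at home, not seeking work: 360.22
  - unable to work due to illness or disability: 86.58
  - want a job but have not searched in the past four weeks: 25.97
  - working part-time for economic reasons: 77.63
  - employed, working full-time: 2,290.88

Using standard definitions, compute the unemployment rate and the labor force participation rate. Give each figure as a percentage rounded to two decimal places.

Unemployment rate ≈ 2.50%; labor force participation rate ≈ 69.27%.

Employed = 77.63 + 2,290.88 = 2,368.51 thousand (anyone who worked, including part-time for economic reasons, counts as employed).
Unemployed = 60.83 thousand.
Labor force = 2,368.51 + 60.83 = 2,429.34 thousand.
Not in labor force = 442.82 + 162.10 + 360.22 + 86.58 + 25.97 = 1,077.69 thousand (those not working and not actively searching are outside the labor force — including those who want a job but have given up searching).
Civilian working-age population = 2,429.34 + 1,077.69 = 3,507.03 thousand.
Unemployment rate = 60.83 / 2,429.34 = 2.50%.
Labor force participation rate = 2,429.34 / 3,507.03 = 69.27%.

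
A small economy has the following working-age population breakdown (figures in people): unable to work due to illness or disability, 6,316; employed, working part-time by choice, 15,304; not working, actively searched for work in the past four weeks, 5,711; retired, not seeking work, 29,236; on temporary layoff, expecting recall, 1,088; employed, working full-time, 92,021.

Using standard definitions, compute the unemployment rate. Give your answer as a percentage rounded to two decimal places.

Employed = 15,304 + 92,021 = 107,325.
Unemployed = 5,711 + 1,088 = 6,799 (jobless and actively searching, or on temporary layoff).
Labor force = 107,325 + 6,799 = 114,124.
Unemployment rate = 6,799 / 114,124 = 5.96%.

Unemployment rate ≈ 5.96%.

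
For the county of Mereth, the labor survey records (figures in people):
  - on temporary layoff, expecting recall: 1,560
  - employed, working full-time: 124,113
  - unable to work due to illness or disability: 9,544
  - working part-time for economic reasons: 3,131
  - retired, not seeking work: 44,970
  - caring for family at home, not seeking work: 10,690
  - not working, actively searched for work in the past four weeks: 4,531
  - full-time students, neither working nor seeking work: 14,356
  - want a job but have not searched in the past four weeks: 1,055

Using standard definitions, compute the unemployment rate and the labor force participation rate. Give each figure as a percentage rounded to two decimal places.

Employed = 124,113 + 3,131 = 127,244 (anyone who worked, including part-time for economic reasons, counts as employed).
Unemployed = 1,560 + 4,531 = 6,091 (jobless and actively searching, or on temporary layoff).
Labor force = 127,244 + 6,091 = 133,335.
Not in labor force = 9,544 + 44,970 + 10,690 + 14,356 + 1,055 = 80,615 (those not working and not actively searching are outside the labor force — including those who want a job but have given up searching).
Civilian working-age population = 133,335 + 80,615 = 213,950.
Unemployment rate = 6,091 / 133,335 = 4.57%.
Labor force participation rate = 133,335 / 213,950 = 62.32%.

Unemployment rate ≈ 4.57%; labor force participation rate ≈ 62.32%.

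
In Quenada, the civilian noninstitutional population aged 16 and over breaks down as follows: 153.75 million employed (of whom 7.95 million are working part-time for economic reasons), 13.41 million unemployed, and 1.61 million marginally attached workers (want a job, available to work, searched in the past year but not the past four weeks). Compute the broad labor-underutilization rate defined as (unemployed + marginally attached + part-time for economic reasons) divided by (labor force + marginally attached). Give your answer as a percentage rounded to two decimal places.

Labor force = 153.75 + 13.41 = 167.16 million.
Numerator = 13.41 + 1.61 + 7.95 = 22.97 million.
Denominator = 167.16 + 1.61 = 168.77 million.
Broad rate = 22.97 / 168.77 = 13.61%.

Broad underutilization rate ≈ 13.61%.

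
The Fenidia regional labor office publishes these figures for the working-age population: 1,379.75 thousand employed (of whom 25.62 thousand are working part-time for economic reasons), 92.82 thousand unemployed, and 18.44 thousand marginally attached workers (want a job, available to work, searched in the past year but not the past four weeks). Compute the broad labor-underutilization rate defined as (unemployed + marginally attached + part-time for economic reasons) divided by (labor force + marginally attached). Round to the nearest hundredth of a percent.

Broad underutilization rate ≈ 9.18%.

Labor force = 1,379.75 + 92.82 = 1,472.57 thousand.
Numerator = 92.82 + 18.44 + 25.62 = 136.88 thousand.
Denominator = 1,472.57 + 18.44 = 1,491.01 thousand.
Broad rate = 136.88 / 1,491.01 = 9.18%.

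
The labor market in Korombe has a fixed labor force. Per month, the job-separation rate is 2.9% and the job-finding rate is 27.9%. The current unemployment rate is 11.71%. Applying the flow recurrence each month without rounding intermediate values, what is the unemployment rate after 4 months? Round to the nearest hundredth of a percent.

Unemployment rate after four months ≈ 9.94%.

With a fixed labor force, u_{t+1} = u_t + s·(1−u_t) − f·u_t = u_t·(1−s−f) + s.
Here 1−s−f = 0.692 and s = 0.029.
u_1 = 0.117100 × 0.692 + 0.029 = 0.110033.
u_2 = 0.110033 × 0.692 + 0.029 = 0.105143.
u_3 = 0.105143 × 0.692 + 0.029 = 0.101759.
u_4 = 0.101759 × 0.692 + 0.029 = 0.099417.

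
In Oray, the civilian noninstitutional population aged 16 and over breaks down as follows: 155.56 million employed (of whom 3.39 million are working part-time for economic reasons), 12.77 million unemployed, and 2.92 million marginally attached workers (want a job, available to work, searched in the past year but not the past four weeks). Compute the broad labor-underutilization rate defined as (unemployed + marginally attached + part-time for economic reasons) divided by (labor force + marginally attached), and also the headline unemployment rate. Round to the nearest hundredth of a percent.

Broad underutilization rate ≈ 11.14%; headline unemployment rate ≈ 7.59%.

Labor force = 155.56 + 12.77 = 168.33 million.
Numerator = 12.77 + 2.92 + 3.39 = 19.08 million.
Denominator = 168.33 + 2.92 = 171.25 million.
Broad rate = 19.08 / 171.25 = 11.14%.
Headline unemployment rate = 12.77 / 168.33 = 7.59%.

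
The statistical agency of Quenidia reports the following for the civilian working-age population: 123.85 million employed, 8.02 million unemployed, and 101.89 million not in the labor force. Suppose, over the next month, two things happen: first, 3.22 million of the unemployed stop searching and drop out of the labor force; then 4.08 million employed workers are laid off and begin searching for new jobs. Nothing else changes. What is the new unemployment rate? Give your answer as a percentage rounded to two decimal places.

Initially, labor force = 123.85 + 8.02 = 131.87 million, so u = 8.02/131.87 = 6.08%.
After the first change, unemployed and labor force both fall by 3.22 → E = 123.85, U = 4.80, labor force = 128.65 million.
After the second change, employed falls and unemployed rises by 4.08; labor force unchanged → E = 119.77, U = 8.88, labor force = 128.65 million.
New unemployment rate = 8.88 / 128.65 = 6.90%.

New unemployment rate ≈ 6.90%.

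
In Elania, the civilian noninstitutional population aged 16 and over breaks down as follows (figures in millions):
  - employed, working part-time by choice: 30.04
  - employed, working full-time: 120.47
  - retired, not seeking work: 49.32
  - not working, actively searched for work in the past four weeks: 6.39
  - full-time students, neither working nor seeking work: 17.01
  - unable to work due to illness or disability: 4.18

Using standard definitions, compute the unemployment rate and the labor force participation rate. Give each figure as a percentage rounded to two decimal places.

Unemployment rate ≈ 4.07%; labor force participation rate ≈ 68.99%.

Employed = 30.04 + 120.47 = 150.51 million.
Unemployed = 6.39 million.
Labor force = 150.51 + 6.39 = 156.90 million.
Not in labor force = 49.32 + 17.01 + 4.18 = 70.51 million (those not working and not actively searching are outside the labor force).
Civilian working-age population = 156.90 + 70.51 = 227.41 million.
Unemployment rate = 6.39 / 156.90 = 4.07%.
Labor force participation rate = 156.90 / 227.41 = 68.99%.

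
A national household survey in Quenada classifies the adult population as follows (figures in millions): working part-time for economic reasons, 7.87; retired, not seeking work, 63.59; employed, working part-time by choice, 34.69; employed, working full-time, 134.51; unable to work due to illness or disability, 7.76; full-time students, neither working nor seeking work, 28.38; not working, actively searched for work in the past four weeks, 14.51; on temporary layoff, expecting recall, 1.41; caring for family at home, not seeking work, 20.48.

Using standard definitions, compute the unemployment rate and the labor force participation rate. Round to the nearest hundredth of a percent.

Employed = 7.87 + 34.69 + 134.51 = 177.07 million (anyone who worked, including part-time for economic reasons, counts as employed).
Unemployed = 14.51 + 1.41 = 15.92 million (jobless and actively searching, or on temporary layoff).
Labor force = 177.07 + 15.92 = 192.99 million.
Not in labor force = 63.59 + 7.76 + 28.38 + 20.48 = 120.21 million (those not working and not actively searching are outside the labor force).
Civilian working-age population = 192.99 + 120.21 = 313.20 million.
Unemployment rate = 15.92 / 192.99 = 8.25%.
Labor force participation rate = 192.99 / 313.20 = 61.62%.

Unemployment rate ≈ 8.25%; labor force participation rate ≈ 61.62%.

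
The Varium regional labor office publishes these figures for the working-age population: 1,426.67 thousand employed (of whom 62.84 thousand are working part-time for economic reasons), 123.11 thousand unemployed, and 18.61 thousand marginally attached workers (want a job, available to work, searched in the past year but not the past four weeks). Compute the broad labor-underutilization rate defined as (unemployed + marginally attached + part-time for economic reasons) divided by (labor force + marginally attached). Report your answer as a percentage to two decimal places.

Broad underutilization rate ≈ 13.04%.

Labor force = 1,426.67 + 123.11 = 1,549.78 thousand.
Numerator = 123.11 + 18.61 + 62.84 = 204.56 thousand.
Denominator = 1,549.78 + 18.61 = 1,568.39 thousand.
Broad rate = 204.56 / 1,568.39 = 13.04%.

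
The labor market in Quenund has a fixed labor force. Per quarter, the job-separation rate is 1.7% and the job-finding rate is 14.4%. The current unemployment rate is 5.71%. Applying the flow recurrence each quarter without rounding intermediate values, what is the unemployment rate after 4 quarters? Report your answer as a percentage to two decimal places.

Unemployment rate after four quarters ≈ 8.16%.

With a fixed labor force, u_{t+1} = u_t + s·(1−u_t) − f·u_t = u_t·(1−s−f) + s.
Here 1−s−f = 0.839 and s = 0.017.
u_1 = 0.057100 × 0.839 + 0.017 = 0.064907.
u_2 = 0.064907 × 0.839 + 0.017 = 0.071457.
u_3 = 0.071457 × 0.839 + 0.017 = 0.076952.
u_4 = 0.076952 × 0.839 + 0.017 = 0.081563.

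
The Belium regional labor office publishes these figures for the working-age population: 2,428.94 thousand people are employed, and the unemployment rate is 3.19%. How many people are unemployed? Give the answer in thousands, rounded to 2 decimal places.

About 80.04 thousand are unemployed.

Let U be the number unemployed. The labor force is E + U, and U/(E+U) = 0.0319.
So U = 0.0319 × 2,428.94 / (1 − 0.0319) = 77.4832 / 0.9681 ≈ 80.04 thousand.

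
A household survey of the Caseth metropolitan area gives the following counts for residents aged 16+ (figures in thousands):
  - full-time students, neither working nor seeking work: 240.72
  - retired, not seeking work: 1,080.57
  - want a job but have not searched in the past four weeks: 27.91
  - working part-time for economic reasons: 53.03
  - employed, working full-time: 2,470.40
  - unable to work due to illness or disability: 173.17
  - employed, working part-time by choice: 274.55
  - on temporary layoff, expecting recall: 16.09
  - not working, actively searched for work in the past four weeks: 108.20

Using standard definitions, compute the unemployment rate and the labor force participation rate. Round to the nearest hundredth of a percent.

Unemployment rate ≈ 4.25%; labor force participation rate ≈ 65.75%.

Employed = 53.03 + 2,470.40 + 274.55 = 2,797.98 thousand (anyone who worked, including part-time for economic reasons, counts as employed).
Unemployed = 16.09 + 108.20 = 124.29 thousand (jobless and actively searching, or on temporary layoff).
Labor force = 2,797.98 + 124.29 = 2,922.27 thousand.
Not in labor force = 240.72 + 1,080.57 + 27.91 + 173.17 = 1,522.37 thousand (those not working and not actively searching are outside the labor force — including those who want a job but have given up searching).
Civilian working-age population = 2,922.27 + 1,522.37 = 4,444.64 thousand.
Unemployment rate = 124.29 / 2,922.27 = 4.25%.
Labor force participation rate = 2,922.27 / 4,444.64 = 65.75%.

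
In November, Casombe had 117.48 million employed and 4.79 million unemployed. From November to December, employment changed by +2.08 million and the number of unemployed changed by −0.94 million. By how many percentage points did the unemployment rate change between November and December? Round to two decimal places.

November: labor force = 117.48 + 4.79 = 122.27; u = 4.79/122.27 = 3.92%.
December: labor force = 119.56 + 3.85 = 123.41; u = 3.85/123.41 = 3.12%.
Change = 3.12% − 3.92% = −0.80 pp.

The unemployment rate changed by −0.80 percentage points.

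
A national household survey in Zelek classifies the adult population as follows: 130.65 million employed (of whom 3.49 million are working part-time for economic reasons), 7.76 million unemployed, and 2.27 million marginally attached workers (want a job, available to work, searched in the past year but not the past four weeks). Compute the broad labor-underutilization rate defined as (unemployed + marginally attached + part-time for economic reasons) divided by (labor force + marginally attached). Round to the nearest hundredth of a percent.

Labor force = 130.65 + 7.76 = 138.41 million.
Numerator = 7.76 + 2.27 + 3.49 = 13.52 million.
Denominator = 138.41 + 2.27 = 140.68 million.
Broad rate = 13.52 / 140.68 = 9.61%.

Broad underutilization rate ≈ 9.61%.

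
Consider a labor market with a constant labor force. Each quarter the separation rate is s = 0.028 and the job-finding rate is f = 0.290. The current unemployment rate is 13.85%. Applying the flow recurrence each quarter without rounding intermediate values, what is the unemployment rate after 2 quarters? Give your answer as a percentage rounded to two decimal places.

Unemployment rate after two quarters ≈ 11.15%.

With a fixed labor force, u_{t+1} = u_t + s·(1−u_t) − f·u_t = u_t·(1−s−f) + s.
Here 1−s−f = 0.682 and s = 0.028.
u_1 = 0.138500 × 0.682 + 0.028 = 0.122457.
u_2 = 0.122457 × 0.682 + 0.028 = 0.111516.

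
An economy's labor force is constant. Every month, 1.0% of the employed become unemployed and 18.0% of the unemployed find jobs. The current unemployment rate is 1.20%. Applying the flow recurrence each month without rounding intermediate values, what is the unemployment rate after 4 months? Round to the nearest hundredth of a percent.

With a fixed labor force, u_{t+1} = u_t + s·(1−u_t) − f·u_t = u_t·(1−s−f) + s.
Here 1−s−f = 0.810 and s = 0.010.
u_1 = 0.012000 × 0.810 + 0.010 = 0.019720.
u_2 = 0.019720 × 0.810 + 0.010 = 0.025973.
u_3 = 0.025973 × 0.810 + 0.010 = 0.031038.
u_4 = 0.031038 × 0.810 + 0.010 = 0.035141.

Unemployment rate after four months ≈ 3.51%.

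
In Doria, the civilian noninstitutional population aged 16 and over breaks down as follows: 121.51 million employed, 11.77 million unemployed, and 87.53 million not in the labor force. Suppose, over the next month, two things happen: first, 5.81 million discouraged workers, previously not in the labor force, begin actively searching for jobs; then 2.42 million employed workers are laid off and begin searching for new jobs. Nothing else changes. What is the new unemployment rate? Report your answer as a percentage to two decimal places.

New unemployment rate ≈ 14.38%.

Initially, labor force = 121.51 + 11.77 = 133.28 million, so u = 11.77/133.28 = 8.83%.
After the first change, unemployed and labor force both rise by 5.81 → E = 121.51, U = 17.58, labor force = 139.09 million.
After the second change, employed falls and unemployed rises by 2.42; labor force unchanged → E = 119.09, U = 20.00, labor force = 139.09 million.
New unemployment rate = 20.00 / 139.09 = 14.38%.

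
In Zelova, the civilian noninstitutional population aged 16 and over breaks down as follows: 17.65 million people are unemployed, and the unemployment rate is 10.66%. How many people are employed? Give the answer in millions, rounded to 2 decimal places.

Labor force = U / u = 17.65 / 0.1066 ≈ 165.57 million.
Employed = labor force − unemployed = 165.57 − 17.65 = 147.92 million.

About 147.92 million are employed.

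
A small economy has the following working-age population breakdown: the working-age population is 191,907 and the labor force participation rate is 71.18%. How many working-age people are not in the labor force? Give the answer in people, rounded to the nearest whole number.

Share not in the labor force = 1 − 0.7118 = 0.2882.
Not in labor force = 0.2882 × 191,907 ≈ 55,308.

About 55,308 are not in the labor force.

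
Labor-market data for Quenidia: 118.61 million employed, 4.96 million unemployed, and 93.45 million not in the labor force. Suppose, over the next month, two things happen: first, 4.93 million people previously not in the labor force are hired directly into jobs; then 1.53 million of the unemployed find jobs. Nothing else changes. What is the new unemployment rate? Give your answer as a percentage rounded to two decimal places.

New unemployment rate ≈ 2.67%.

Initially, labor force = 118.61 + 4.96 = 123.57 million, so u = 4.96/123.57 = 4.01%.
After the first change, employed and labor force both rise by 4.93; unemployed unchanged → E = 123.54, U = 4.96, labor force = 128.50 million.
After the second change, unemployed falls and employed rises by 1.53; labor force unchanged → E = 125.07, U = 3.43, labor force = 128.50 million.
New unemployment rate = 3.43 / 128.50 = 2.67%.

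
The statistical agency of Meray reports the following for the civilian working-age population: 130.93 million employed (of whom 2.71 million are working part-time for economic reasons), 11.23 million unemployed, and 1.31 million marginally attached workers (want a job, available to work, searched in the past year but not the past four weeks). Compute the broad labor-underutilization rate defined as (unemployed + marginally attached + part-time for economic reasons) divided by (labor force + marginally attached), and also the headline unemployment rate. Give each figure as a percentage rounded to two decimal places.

Labor force = 130.93 + 11.23 = 142.16 million.
Numerator = 11.23 + 1.31 + 2.71 = 15.25 million.
Denominator = 142.16 + 1.31 = 143.47 million.
Broad rate = 15.25 / 143.47 = 10.63%.
Headline unemployment rate = 11.23 / 142.16 = 7.90%.

Broad underutilization rate ≈ 10.63%; headline unemployment rate ≈ 7.90%.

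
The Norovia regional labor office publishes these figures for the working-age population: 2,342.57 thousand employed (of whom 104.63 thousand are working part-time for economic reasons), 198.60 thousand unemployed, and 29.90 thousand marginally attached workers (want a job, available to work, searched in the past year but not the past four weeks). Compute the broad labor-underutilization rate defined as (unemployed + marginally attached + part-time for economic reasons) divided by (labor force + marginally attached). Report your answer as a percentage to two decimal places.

Broad underutilization rate ≈ 12.96%.

Labor force = 2,342.57 + 198.60 = 2,541.17 thousand.
Numerator = 198.60 + 29.90 + 104.63 = 333.13 thousand.
Denominator = 2,541.17 + 29.90 = 2,571.07 thousand.
Broad rate = 333.13 / 2,571.07 = 12.96%.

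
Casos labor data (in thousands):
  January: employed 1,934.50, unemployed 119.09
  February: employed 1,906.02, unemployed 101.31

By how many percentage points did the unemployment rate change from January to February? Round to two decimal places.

The unemployment rate changed by −0.75 percentage points.

January: labor force = 1,934.50 + 119.09 = 2,053.59; u = 119.09/2,053.59 = 5.80%.
February: labor force = 1,906.02 + 101.31 = 2,007.33; u = 101.31/2,007.33 = 5.05%.
Change = 5.05% − 5.80% = −0.75 pp.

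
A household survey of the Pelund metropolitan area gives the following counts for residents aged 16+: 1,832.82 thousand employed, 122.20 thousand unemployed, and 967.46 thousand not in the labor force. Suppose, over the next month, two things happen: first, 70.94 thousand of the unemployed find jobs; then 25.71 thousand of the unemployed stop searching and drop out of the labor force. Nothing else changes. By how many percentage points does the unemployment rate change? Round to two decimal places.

Initially, labor force = 1,832.82 + 122.20 = 1,955.02 thousand, so u = 122.20/1,955.02 = 6.25%.
After the first change, unemployed falls and employed rises by 70.94; labor force unchanged → E = 1,903.76, U = 51.26, labor force = 1,955.02 thousand.
After the second change, unemployed and labor force both fall by 25.71 → E = 1,903.76, U = 25.55, labor force = 1,929.31 thousand.
New unemployment rate = 25.55 / 1,929.31 = 1.32%.
Change = 1.32% − 6.25% = −4.93 percentage points.

The unemployment rate changes by −4.93 percentage points.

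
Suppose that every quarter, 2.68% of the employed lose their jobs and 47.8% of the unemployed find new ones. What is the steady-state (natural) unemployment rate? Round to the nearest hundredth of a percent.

Steady-state unemployment rate ≈ 5.31%.

At steady state the flows balance: s·E = f·U, so U/(E+U) = s/(s+f).
u* = 2.68 / (2.68 + 47.8) = 2.68 / 50.48 = 5.31%.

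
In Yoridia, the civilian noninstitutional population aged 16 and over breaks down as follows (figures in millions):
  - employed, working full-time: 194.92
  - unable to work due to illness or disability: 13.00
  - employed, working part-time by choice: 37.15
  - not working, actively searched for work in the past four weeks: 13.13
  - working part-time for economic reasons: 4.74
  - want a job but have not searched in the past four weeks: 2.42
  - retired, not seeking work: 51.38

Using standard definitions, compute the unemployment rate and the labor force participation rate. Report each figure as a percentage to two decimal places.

Unemployment rate ≈ 5.25%; labor force participation rate ≈ 78.91%.

Employed = 194.92 + 37.15 + 4.74 = 236.81 million (anyone who worked, including part-time for economic reasons, counts as employed).
Unemployed = 13.13 million.
Labor force = 236.81 + 13.13 = 249.94 million.
Not in labor force = 13.00 + 2.42 + 51.38 = 66.80 million (those not working and not actively searching are outside the labor force — including those who want a job but have given up searching).
Civilian working-age population = 249.94 + 66.80 = 316.74 million.
Unemployment rate = 13.13 / 249.94 = 5.25%.
Labor force participation rate = 249.94 / 316.74 = 78.91%.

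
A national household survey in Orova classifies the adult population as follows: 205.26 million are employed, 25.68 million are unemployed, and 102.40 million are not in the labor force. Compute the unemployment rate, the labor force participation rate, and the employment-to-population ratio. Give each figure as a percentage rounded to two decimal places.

Labor force = employed + unemployed = 205.26 + 25.68 = 230.94 million.
Working-age population = 230.94 + 102.40 = 333.34 million.
Unemployment rate = 25.68 / 230.94 = 11.12%.
Labor force participation rate = 230.94 / 333.34 = 69.28%.
Employment-population ratio = 205.26 / 333.34 = 61.58%.

Unemployment rate ≈ 11.12%; labor force participation rate ≈ 69.28%; employment-population ratio ≈ 61.58%.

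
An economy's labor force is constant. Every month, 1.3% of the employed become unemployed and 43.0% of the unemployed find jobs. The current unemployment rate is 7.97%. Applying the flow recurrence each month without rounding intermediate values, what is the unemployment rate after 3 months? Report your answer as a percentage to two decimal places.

With a fixed labor force, u_{t+1} = u_t + s·(1−u_t) − f·u_t = u_t·(1−s−f) + s.
Here 1−s−f = 0.557 and s = 0.013.
u_1 = 0.079700 × 0.557 + 0.013 = 0.057393.
u_2 = 0.057393 × 0.557 + 0.013 = 0.044968.
u_3 = 0.044968 × 0.557 + 0.013 = 0.038047.

Unemployment rate after three months ≈ 3.80%.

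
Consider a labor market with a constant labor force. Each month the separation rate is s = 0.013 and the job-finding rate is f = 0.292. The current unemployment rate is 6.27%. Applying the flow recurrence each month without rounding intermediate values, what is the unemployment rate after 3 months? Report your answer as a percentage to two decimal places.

With a fixed labor force, u_{t+1} = u_t + s·(1−u_t) − f·u_t = u_t·(1−s−f) + s.
Here 1−s−f = 0.695 and s = 0.013.
u_1 = 0.062700 × 0.695 + 0.013 = 0.056577.
u_2 = 0.056577 × 0.695 + 0.013 = 0.052321.
u_3 = 0.052321 × 0.695 + 0.013 = 0.049363.

Unemployment rate after three months ≈ 4.94%.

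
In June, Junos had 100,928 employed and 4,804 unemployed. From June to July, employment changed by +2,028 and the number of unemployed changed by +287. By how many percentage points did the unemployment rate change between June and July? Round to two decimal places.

June: labor force = 100,928 + 4,804 = 105,732; u = 4,804/105,732 = 4.54%.
July: labor force = 102,956 + 5,091 = 108,047; u = 5,091/108,047 = 4.71%.
Change = 4.71% − 4.54% = +0.17 pp.

The unemployment rate changed by +0.17 percentage points.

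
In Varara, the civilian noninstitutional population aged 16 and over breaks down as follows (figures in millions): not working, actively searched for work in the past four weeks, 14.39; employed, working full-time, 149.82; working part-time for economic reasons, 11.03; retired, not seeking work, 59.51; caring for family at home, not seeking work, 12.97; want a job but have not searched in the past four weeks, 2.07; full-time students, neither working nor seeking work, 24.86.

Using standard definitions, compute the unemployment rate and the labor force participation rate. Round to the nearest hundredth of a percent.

Employed = 149.82 + 11.03 = 160.85 million (anyone who worked, including part-time for economic reasons, counts as employed).
Unemployed = 14.39 million.
Labor force = 160.85 + 14.39 = 175.24 million.
Not in labor force = 59.51 + 12.97 + 2.07 + 24.86 = 99.41 million (those not working and not actively searching are outside the labor force — including those who want a job but have given up searching).
Civilian working-age population = 175.24 + 99.41 = 274.65 million.
Unemployment rate = 14.39 / 175.24 = 8.21%.
Labor force participation rate = 175.24 / 274.65 = 63.80%.

Unemployment rate ≈ 8.21%; labor force participation rate ≈ 63.80%.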